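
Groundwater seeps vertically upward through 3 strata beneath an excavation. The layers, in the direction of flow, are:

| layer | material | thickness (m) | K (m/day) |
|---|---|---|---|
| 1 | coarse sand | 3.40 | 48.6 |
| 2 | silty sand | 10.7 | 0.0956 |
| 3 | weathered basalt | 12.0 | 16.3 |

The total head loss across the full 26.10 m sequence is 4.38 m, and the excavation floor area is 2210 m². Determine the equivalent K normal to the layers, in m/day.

0.232

Flow is perpendicular to layering, so the layers act in series and the equivalent K is the thickness-weighted harmonic mean.
Total thickness L = 3.40 + 10.7 + 12.0 = 26.10 m.
Σ(b_i/K_i) = 3.40/48.6 + 10.7/0.0956 + 12.0/16.3 = 112.7 d.
K_eq = L / Σ(b_i/K_i) = 26.10 / 112.7 = 0.2315 m/day.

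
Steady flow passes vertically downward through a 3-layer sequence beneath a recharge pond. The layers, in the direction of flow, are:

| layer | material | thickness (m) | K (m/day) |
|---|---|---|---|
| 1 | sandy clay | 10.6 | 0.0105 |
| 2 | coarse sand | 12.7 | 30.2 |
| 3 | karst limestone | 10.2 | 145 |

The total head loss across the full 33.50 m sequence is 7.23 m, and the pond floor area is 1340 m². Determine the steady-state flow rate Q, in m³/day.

9.59

Flow is perpendicular to layering, so the layers act in series and the equivalent K is the thickness-weighted harmonic mean.
Total thickness L = 10.6 + 12.7 + 10.2 = 33.50 m.
Σ(b_i/K_i) = 10.6/0.0105 + 12.7/30.2 + 10.2/145 = 1010 d.
K_eq = L / Σ(b_i/K_i) = 33.50 / 1010 = 0.03317 m/day.
Q = K_eq · A · (Δh/L) = 0.03317 × 1340 × (7.23/33.50) = 9.592 m³/day.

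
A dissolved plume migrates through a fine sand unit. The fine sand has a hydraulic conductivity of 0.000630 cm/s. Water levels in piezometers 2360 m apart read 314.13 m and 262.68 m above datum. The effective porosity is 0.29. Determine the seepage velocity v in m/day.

Convert K: 0.000630 cm/s × 864 = 0.5443 m/day.
Hydraulic gradient i = (314.13 − 262.68) / 2360 = 51.45 / 2360 = 0.02180.
Darcy flux q = K · i = 0.5443 × 0.02180 = 0.01187 m/day.
Seepage velocity v = q / n_e = 0.01187 / 0.29 = 0.04092 m/day.

0.0409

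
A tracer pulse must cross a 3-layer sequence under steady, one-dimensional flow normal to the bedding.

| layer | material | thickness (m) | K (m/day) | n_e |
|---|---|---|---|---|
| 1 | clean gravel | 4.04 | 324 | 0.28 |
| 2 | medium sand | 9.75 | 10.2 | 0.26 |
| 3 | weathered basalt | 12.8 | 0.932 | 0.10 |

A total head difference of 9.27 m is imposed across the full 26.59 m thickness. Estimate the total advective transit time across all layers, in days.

7.84

With flow normal to the layers, continuity requires the same specific discharge q through every layer.
Σ(b_i/K_i) = 4.04/324 + 9.75/10.2 + 12.8/0.932 = 14.70 d.
q = Δh / Σ(b_i/K_i) = 9.27 / 14.70 = 0.6305 m/day.
In each layer the seepage velocity is v_i = q/n_i, so the layer transit time is t_i = b_i·n_i / q:
  layer 1 (clean gravel): t_1 = 4.04 × 0.28 / 0.6305 = 1.794 d
  layer 2 (medium sand): t_2 = 9.75 × 0.26 / 0.6305 = 4.021 d
  layer 3 (weathered basalt): t_3 = 12.8 × 0.10 / 0.6305 = 2.030 d
Total t = Σ t_i = 7.845 days.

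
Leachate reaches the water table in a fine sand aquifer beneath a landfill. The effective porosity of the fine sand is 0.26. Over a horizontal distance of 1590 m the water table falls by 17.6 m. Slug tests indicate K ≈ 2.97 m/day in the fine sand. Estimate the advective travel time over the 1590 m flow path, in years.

Hydraulic gradient i = Δh / L = 17.6 / 1590 = 0.01107.
Darcy flux q = K · i = 2.970 × 0.01107 = 0.03288 m/day.
Seepage velocity v = q / n_e = 0.03288 / 0.26 = 0.1264 m/day.
Travel time t = L / v = 1590 / 0.1264 = 12575 days = 34.43 years.

34.4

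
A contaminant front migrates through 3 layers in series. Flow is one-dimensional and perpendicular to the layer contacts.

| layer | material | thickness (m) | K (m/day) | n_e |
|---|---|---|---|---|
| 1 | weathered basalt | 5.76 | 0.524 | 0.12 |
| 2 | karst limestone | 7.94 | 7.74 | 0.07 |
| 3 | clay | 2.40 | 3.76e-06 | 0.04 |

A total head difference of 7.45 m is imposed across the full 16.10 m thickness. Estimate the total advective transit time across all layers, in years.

315

With flow normal to the layers, continuity requires the same specific discharge q through every layer.
Σ(b_i/K_i) = 5.76/0.524 + 7.94/7.74 + 2.40/3.76e-06 = 6.383e+05 d.
q = Δh / Σ(b_i/K_i) = 7.45 / 6.383e+05 = 1.167e-05 m/day.
In each layer the seepage velocity is v_i = q/n_i, so the layer transit time is t_i = b_i·n_i / q:
  layer 1 (weathered basalt): t_1 = 5.76 × 0.12 / 1.167e-05 = 59221 d
  layer 2 (karst limestone): t_2 = 7.94 × 0.07 / 1.167e-05 = 47620 d
  layer 3 (clay): t_3 = 2.40 × 0.04 / 1.167e-05 = 8225 d
Total t = Σ t_i = 1.151e+05 days = 315.0 years.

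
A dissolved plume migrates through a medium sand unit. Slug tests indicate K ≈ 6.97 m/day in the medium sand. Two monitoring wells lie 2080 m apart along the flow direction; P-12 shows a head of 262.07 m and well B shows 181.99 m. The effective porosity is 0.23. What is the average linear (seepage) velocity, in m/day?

1.17

Hydraulic gradient i = (262.07 − 181.99) / 2080 = 80.08 / 2080 = 0.03850.
Darcy flux q = K · i = 6.970 × 0.03850 = 0.2683 m/day.
Seepage velocity v = q / n_e = 0.2683 / 0.23 = 1.167 m/day.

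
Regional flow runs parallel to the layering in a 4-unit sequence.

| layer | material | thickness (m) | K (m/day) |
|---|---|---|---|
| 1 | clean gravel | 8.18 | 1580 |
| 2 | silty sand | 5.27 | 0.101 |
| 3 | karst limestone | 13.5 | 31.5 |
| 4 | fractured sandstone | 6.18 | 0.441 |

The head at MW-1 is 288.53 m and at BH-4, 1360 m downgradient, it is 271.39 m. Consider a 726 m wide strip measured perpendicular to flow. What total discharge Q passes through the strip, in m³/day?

122000

Flow is parallel to layering, so each bed carries its own Darcy discharge and the transmissivities add.
Σ(K_i·b_i) = 1580×8.18 + 0.101×5.27 + 31.5×13.5 + 0.441×6.18 = 13353 m²/day.
Hydraulic gradient i = (288.53 − 271.39) / 1360 = 17.14 / 1360 = 0.01260.
Q = Σ(K_i·b_i) · W · i = 13353 × 726 × 0.01260 = 1.222e+05 m³/day.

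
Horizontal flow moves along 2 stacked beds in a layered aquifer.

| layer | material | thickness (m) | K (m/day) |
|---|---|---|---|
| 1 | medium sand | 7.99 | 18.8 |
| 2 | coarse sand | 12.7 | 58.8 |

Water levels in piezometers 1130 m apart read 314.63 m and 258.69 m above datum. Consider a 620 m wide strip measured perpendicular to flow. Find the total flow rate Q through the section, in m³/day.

Flow is parallel to layering, so each bed carries its own Darcy discharge and the transmissivities add.
Σ(K_i·b_i) = 18.8×7.99 + 58.8×12.7 = 897.0 m²/day.
Hydraulic gradient i = (314.63 − 258.69) / 1130 = 55.94 / 1130 = 0.04950.
Q = Σ(K_i·b_i) · W · i = 897.0 × 620 × 0.04950 = 27531 m³/day.

27500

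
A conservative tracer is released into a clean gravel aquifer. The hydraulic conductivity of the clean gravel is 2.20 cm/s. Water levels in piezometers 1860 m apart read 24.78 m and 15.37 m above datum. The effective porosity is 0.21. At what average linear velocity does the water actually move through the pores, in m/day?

45.8

Convert K: 2.20 cm/s × 864 = 1901 m/day.
Hydraulic gradient i = (24.78 − 15.37) / 1860 = 9.41 / 1860 = 0.005059.
Darcy flux q = K · i = 1901 × 0.005059 = 9.616 m/day.
Seepage velocity v = q / n_e = 9.616 / 0.21 = 45.79 m/day.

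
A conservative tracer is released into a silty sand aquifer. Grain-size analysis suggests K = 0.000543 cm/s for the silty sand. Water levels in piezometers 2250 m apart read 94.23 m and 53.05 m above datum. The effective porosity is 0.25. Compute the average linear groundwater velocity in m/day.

Convert K: 0.000543 cm/s × 864 = 0.4692 m/day.
Hydraulic gradient i = (94.23 − 53.05) / 2250 = 41.18 / 2250 = 0.01830.
Darcy flux q = K · i = 0.4692 × 0.01830 = 0.008587 m/day.
Seepage velocity v = q / n_e = 0.008587 / 0.25 = 0.03435 m/day.

0.0343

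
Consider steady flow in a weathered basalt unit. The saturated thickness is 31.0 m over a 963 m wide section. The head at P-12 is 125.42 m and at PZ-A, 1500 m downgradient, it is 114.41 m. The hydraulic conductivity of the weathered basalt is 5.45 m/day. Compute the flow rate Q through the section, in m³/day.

1190

Cross-sectional area A = 963 × 31.0 = 29853 m².
Hydraulic gradient i = (125.42 − 114.41) / 1500 = 11.01 / 1500 = 0.007340.
Darcy's law: Q = K · A · i = 5.450 × 29853 × 0.007340 = 1194 m³/day.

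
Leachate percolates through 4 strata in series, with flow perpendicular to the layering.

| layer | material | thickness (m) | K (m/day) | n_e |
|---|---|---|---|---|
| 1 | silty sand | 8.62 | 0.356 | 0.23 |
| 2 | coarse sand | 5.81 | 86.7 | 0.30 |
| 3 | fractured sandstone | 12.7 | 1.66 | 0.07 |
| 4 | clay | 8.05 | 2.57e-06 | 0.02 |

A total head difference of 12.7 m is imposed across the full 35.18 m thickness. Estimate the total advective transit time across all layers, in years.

3220

With flow normal to the layers, continuity requires the same specific discharge q through every layer.
Σ(b_i/K_i) = 8.62/0.356 + 5.81/86.7 + 12.7/1.66 + 8.05/2.57e-06 = 3.132e+06 d.
q = Δh / Σ(b_i/K_i) = 12.7 / 3.132e+06 = 4.054e-06 m/day.
In each layer the seepage velocity is v_i = q/n_i, so the layer transit time is t_i = b_i·n_i / q:
  layer 1 (silty sand): t_1 = 8.62 × 0.23 / 4.054e-06 = 4.890e+05 d
  layer 2 (coarse sand): t_2 = 5.81 × 0.30 / 4.054e-06 = 4.299e+05 d
  layer 3 (fractured sandstone): t_3 = 12.7 × 0.07 / 4.054e-06 = 2.193e+05 d
  layer 4 (clay): t_4 = 8.05 × 0.02 / 4.054e-06 = 39709 d
Total t = Σ t_i = 1.178e+06 days = 3225 years.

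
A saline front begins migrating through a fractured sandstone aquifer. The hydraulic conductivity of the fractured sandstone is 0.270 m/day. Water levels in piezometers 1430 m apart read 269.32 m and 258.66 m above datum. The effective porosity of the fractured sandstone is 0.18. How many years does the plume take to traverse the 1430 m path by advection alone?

350

Hydraulic gradient i = (269.32 − 258.66) / 1430 = 10.66 / 1430 = 0.007455.
Darcy flux q = K · i = 0.2700 × 0.007455 = 0.002013 m/day.
Seepage velocity v = q / n_e = 0.002013 / 0.18 = 0.01118 m/day.
Travel time t = L / v = 1430 / 0.01118 = 1.279e+05 days = 350.1 years.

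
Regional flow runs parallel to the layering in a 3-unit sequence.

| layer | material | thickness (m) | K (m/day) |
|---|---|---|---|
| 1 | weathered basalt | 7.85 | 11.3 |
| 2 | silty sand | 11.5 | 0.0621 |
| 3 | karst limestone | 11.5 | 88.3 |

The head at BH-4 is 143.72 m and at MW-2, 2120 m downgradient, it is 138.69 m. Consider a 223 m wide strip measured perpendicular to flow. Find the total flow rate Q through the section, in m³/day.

Flow is parallel to layering, so each bed carries its own Darcy discharge and the transmissivities add.
Σ(K_i·b_i) = 11.3×7.85 + 0.0621×11.5 + 88.3×11.5 = 1105 m²/day.
Hydraulic gradient i = (143.72 − 138.69) / 2120 = 5.03 / 2120 = 0.002373.
Q = Σ(K_i·b_i) · W · i = 1105 × 223 × 0.002373 = 584.6 m³/day.

585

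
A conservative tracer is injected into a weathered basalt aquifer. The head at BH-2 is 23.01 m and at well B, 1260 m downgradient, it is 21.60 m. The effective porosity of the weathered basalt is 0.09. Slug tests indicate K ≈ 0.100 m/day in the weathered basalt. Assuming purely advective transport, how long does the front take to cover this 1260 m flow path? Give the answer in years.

Hydraulic gradient i = (23.01 − 21.60) / 1260 = 1.41 / 1260 = 0.001119.
Darcy flux q = K · i = 0.1000 × 0.001119 = 0.0001119 m/day.
Seepage velocity v = q / n_e = 0.0001119 / 0.09 = 0.001243 m/day.
Travel time t = L / v = 1260 / 0.001243 = 1.013e+06 days = 2774 years.

2770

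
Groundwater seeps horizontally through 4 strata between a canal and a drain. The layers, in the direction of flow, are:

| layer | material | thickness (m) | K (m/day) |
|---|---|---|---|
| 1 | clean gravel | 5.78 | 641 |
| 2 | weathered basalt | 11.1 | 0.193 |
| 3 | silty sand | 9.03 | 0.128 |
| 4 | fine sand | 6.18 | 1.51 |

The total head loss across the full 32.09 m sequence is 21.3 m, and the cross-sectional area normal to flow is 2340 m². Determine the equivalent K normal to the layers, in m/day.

0.243

Flow is perpendicular to layering, so the layers act in series and the equivalent K is the thickness-weighted harmonic mean.
Total thickness L = 5.78 + 11.1 + 9.03 + 6.18 = 32.09 m.
Σ(b_i/K_i) = 5.78/641 + 11.1/0.193 + 9.03/0.128 + 6.18/1.51 = 132.2 d.
K_eq = L / Σ(b_i/K_i) = 32.09 / 132.2 = 0.2428 m/day.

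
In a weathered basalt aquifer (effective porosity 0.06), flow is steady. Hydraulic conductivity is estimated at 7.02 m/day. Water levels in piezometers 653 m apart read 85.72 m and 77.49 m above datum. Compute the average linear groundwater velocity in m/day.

1.47

Hydraulic gradient i = (85.72 − 77.49) / 653 = 8.23 / 653 = 0.01260.
Darcy flux q = K · i = 7.020 × 0.01260 = 0.08848 m/day.
Seepage velocity v = q / n_e = 0.08848 / 0.06 = 1.475 m/day.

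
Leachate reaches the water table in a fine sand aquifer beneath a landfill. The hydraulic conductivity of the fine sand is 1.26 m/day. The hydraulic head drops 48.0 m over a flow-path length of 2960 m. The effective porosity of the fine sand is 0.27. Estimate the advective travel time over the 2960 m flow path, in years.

107

Hydraulic gradient i = Δh / L = 48.0 / 2960 = 0.01622.
Darcy flux q = K · i = 1.260 × 0.01622 = 0.02043 m/day.
Seepage velocity v = q / n_e = 0.02043 / 0.27 = 0.07568 m/day.
Travel time t = L / v = 2960 / 0.07568 = 39114 days = 107.1 years.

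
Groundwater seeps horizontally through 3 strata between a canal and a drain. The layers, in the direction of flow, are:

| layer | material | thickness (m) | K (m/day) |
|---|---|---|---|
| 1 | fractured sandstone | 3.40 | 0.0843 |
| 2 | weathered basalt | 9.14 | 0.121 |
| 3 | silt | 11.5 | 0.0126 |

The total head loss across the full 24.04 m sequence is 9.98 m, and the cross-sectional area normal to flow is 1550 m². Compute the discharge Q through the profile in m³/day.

15.0

Flow is perpendicular to layering, so the layers act in series and the equivalent K is the thickness-weighted harmonic mean.
Total thickness L = 3.40 + 9.14 + 11.5 = 24.04 m.
Σ(b_i/K_i) = 3.40/0.0843 + 9.14/0.121 + 11.5/0.0126 = 1029 d.
K_eq = L / Σ(b_i/K_i) = 24.04 / 1029 = 0.02337 m/day.
Q = K_eq · A · (Δh/L) = 0.02337 × 1550 × (9.98/24.04) = 15.04 m³/day.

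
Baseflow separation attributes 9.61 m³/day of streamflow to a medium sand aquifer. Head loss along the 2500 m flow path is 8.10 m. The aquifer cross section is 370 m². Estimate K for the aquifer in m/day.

Hydraulic gradient i = Δh / L = 8.10 / 2500 = 0.003240.
From Q = K·A·i, K = Q / (A·i) = 9.61 / (370.0 × 0.003240) = 8.016 m/day.

8.02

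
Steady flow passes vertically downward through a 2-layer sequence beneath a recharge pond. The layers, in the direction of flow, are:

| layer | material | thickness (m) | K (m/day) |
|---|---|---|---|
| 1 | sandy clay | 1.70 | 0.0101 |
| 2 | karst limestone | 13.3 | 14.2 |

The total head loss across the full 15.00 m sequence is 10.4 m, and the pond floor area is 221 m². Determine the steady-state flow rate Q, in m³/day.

Flow is perpendicular to layering, so the layers act in series and the equivalent K is the thickness-weighted harmonic mean.
Total thickness L = 1.70 + 13.3 = 15.00 m.
Σ(b_i/K_i) = 1.70/0.0101 + 13.3/14.2 = 169.3 d.
K_eq = L / Σ(b_i/K_i) = 15.00 / 169.3 = 0.08862 m/day.
Q = K_eq · A · (Δh/L) = 0.08862 × 221 × (10.4/15.00) = 13.58 m³/day.

13.6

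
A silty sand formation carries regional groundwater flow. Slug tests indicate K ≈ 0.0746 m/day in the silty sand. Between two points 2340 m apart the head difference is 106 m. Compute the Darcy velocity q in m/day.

Hydraulic gradient i = Δh / L = 106 / 2340 = 0.04530.
Specific discharge q = K · i = 0.07460 × 0.04530 = 0.003379 m/day.

0.00338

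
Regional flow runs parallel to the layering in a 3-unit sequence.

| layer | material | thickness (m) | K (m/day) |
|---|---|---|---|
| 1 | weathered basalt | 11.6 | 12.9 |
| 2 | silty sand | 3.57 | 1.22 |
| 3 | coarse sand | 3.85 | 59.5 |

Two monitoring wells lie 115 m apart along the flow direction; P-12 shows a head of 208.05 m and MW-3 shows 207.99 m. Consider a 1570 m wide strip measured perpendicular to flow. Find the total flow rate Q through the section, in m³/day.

Flow is parallel to layering, so each bed carries its own Darcy discharge and the transmissivities add.
Σ(K_i·b_i) = 12.9×11.6 + 1.22×3.57 + 59.5×3.85 = 383.1 m²/day.
Hydraulic gradient i = (208.05 − 207.99) / 115 = 0.06 / 115 = 0.0005217.
Q = Σ(K_i·b_i) · W · i = 383.1 × 1570 × 0.0005217 = 313.8 m³/day.

314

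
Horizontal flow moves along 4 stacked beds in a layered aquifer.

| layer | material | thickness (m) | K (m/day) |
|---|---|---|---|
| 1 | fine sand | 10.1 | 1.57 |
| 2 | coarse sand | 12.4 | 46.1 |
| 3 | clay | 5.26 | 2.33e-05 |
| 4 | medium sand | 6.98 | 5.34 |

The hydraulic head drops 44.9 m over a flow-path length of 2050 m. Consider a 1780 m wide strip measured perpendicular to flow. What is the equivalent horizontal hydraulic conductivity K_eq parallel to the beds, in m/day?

18.0

Flow is parallel to layering, so each bed carries its own Darcy discharge and the transmissivities add.
Σ(K_i·b_i) = 1.57×10.1 + 46.1×12.4 + 2.33e-05×5.26 + 5.34×6.98 = 624.8 m²/day.
Total thickness b = 34.74 m, so K_eq = Σ(K_i·b_i)/b = 17.98 m/day.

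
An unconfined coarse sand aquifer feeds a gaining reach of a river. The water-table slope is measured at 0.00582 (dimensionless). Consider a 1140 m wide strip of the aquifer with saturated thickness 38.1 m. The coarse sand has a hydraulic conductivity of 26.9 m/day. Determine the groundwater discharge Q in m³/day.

6800

Cross-sectional area A = 1140 × 38.1 = 43434 m².
Hydraulic gradient i = 0.00582.
Darcy's law: Q = K · A · i = 26.90 × 43434 × 0.005820 = 6800 m³/day.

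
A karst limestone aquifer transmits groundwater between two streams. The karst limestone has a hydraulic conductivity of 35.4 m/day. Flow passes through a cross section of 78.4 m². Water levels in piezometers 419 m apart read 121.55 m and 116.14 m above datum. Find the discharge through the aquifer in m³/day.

35.8

Hydraulic gradient i = (121.55 − 116.14) / 419 = 5.41 / 419 = 0.01291.
Darcy's law: Q = K · A · i = 35.40 × 78.40 × 0.01291 = 35.83 m³/day.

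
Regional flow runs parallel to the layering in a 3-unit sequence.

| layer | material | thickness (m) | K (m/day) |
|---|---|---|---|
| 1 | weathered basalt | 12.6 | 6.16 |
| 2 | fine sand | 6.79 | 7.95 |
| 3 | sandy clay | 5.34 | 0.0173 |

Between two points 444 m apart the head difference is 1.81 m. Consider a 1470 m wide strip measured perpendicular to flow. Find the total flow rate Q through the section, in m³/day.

Flow is parallel to layering, so each bed carries its own Darcy discharge and the transmissivities add.
Σ(K_i·b_i) = 6.16×12.6 + 7.95×6.79 + 0.0173×5.34 = 131.7 m²/day.
Hydraulic gradient i = Δh / L = 1.81 / 444 = 0.004077.
Q = Σ(K_i·b_i) · W · i = 131.7 × 1470 × 0.004077 = 789.2 m³/day.

789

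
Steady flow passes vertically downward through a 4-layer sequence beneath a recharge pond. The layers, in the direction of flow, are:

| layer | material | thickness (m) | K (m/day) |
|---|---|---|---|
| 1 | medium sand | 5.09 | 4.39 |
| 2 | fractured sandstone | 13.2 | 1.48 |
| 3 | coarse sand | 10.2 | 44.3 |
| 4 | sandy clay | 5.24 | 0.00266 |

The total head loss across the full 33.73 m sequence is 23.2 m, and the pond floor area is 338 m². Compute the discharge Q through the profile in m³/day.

Flow is perpendicular to layering, so the layers act in series and the equivalent K is the thickness-weighted harmonic mean.
Total thickness L = 5.09 + 13.2 + 10.2 + 5.24 = 33.73 m.
Σ(b_i/K_i) = 5.09/4.39 + 13.2/1.48 + 10.2/44.3 + 5.24/0.00266 = 1980 d.
K_eq = L / Σ(b_i/K_i) = 33.73 / 1980 = 0.01703 m/day.
Q = K_eq · A · (Δh/L) = 0.01703 × 338 × (23.2/33.73) = 3.960 m³/day.

3.96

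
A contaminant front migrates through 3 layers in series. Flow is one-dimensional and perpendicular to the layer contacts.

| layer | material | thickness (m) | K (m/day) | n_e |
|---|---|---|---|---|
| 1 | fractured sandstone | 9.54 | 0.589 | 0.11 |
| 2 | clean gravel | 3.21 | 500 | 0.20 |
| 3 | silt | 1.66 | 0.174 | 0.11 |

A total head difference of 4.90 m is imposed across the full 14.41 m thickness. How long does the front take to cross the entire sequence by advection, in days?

9.85

With flow normal to the layers, continuity requires the same specific discharge q through every layer.
Σ(b_i/K_i) = 9.54/0.589 + 3.21/500 + 1.66/0.174 = 25.74 d.
q = Δh / Σ(b_i/K_i) = 4.90 / 25.74 = 0.1903 m/day.
In each layer the seepage velocity is v_i = q/n_i, so the layer transit time is t_i = b_i·n_i / q:
  layer 1 (fractured sandstone): t_1 = 9.54 × 0.11 / 0.1903 = 5.513 d
  layer 2 (clean gravel): t_2 = 3.21 × 0.20 / 0.1903 = 3.373 d
  layer 3 (silt): t_3 = 1.66 × 0.11 / 0.1903 = 0.9593 d
Total t = Σ t_i = 9.846 days.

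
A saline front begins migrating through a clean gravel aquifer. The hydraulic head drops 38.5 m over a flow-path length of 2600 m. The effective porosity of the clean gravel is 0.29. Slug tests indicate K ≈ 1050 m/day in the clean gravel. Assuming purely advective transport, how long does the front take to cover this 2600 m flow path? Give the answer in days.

48.5

Hydraulic gradient i = Δh / L = 38.5 / 2600 = 0.01481.
Darcy flux q = K · i = 1050 × 0.01481 = 15.55 m/day.
Seepage velocity v = q / n_e = 15.55 / 0.29 = 53.61 m/day.
Travel time t = L / v = 2600 / 53.61 = 48.49 days.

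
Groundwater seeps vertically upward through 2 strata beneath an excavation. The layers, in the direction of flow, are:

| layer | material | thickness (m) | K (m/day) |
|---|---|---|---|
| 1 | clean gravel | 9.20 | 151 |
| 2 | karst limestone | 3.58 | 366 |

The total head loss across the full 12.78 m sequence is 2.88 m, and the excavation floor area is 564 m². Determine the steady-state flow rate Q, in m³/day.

Flow is perpendicular to layering, so the layers act in series and the equivalent K is the thickness-weighted harmonic mean.
Total thickness L = 9.20 + 3.58 = 12.78 m.
Σ(b_i/K_i) = 9.20/151 + 3.58/366 = 0.07071 d.
K_eq = L / Σ(b_i/K_i) = 12.78 / 0.07071 = 180.7 m/day.
Q = K_eq · A · (Δh/L) = 180.7 × 564 × (2.88/12.78) = 22972 m³/day.

23000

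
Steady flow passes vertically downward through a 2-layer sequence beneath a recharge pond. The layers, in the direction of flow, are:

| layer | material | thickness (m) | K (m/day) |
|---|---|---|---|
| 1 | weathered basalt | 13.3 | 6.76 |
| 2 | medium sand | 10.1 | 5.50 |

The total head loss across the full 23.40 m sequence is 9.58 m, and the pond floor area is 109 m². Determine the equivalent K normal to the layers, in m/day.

6.15

Flow is perpendicular to layering, so the layers act in series and the equivalent K is the thickness-weighted harmonic mean.
Total thickness L = 13.3 + 10.1 = 23.40 m.
Σ(b_i/K_i) = 13.3/6.76 + 10.1/5.50 = 3.804 d.
K_eq = L / Σ(b_i/K_i) = 23.40 / 3.804 = 6.152 m/day.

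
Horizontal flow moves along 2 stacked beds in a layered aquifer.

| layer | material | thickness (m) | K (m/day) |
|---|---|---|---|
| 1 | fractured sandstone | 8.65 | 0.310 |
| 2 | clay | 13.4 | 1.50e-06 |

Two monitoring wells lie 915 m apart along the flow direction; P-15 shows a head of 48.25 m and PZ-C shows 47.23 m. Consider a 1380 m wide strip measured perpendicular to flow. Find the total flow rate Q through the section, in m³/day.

4.13

Flow is parallel to layering, so each bed carries its own Darcy discharge and the transmissivities add.
Σ(K_i·b_i) = 0.310×8.65 + 1.50e-06×13.4 = 2.682 m²/day.
Hydraulic gradient i = (48.25 − 47.23) / 915 = 1.02 / 915 = 0.001115.
Q = Σ(K_i·b_i) · W · i = 2.682 × 1380 × 0.001115 = 4.125 m³/day.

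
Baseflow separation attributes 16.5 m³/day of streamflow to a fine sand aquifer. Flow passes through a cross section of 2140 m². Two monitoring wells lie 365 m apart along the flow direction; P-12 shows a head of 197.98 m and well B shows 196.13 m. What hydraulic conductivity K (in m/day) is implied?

1.52

Hydraulic gradient i = (197.98 − 196.13) / 365 = 1.85 / 365 = 0.005068.
From Q = K·A·i, K = Q / (A·i) = 16.5 / (2140 × 0.005068) = 1.521 m/day.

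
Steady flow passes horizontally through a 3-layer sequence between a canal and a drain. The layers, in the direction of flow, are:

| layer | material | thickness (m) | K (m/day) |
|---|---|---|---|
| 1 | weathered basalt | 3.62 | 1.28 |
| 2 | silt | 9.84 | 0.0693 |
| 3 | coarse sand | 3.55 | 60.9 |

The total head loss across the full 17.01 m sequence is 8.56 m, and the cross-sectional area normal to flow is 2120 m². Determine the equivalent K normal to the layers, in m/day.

Flow is perpendicular to layering, so the layers act in series and the equivalent K is the thickness-weighted harmonic mean.
Total thickness L = 3.62 + 9.84 + 3.55 = 17.01 m.
Σ(b_i/K_i) = 3.62/1.28 + 9.84/0.0693 + 3.55/60.9 = 144.9 d.
K_eq = L / Σ(b_i/K_i) = 17.01 / 144.9 = 0.1174 m/day.

0.117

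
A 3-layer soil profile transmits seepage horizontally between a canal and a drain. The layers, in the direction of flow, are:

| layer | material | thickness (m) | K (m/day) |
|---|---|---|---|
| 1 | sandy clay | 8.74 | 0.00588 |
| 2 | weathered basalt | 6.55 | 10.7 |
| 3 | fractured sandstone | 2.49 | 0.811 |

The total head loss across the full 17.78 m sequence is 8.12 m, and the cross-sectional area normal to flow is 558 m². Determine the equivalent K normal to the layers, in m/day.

0.0119

Flow is perpendicular to layering, so the layers act in series and the equivalent K is the thickness-weighted harmonic mean.
Total thickness L = 8.74 + 6.55 + 2.49 = 17.78 m.
Σ(b_i/K_i) = 8.74/0.00588 + 6.55/10.7 + 2.49/0.811 = 1490 d.
K_eq = L / Σ(b_i/K_i) = 17.78 / 1490 = 0.01193 m/day.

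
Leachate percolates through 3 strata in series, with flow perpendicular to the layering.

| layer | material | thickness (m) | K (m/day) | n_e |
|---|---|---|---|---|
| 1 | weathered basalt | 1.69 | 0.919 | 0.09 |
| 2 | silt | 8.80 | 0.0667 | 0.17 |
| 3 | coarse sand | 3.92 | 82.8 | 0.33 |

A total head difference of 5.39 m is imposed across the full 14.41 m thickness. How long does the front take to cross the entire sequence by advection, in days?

73.0

With flow normal to the layers, continuity requires the same specific discharge q through every layer.
Σ(b_i/K_i) = 1.69/0.919 + 8.80/0.0667 + 3.92/82.8 = 133.8 d.
q = Δh / Σ(b_i/K_i) = 5.39 / 133.8 = 0.04028 m/day.
In each layer the seepage velocity is v_i = q/n_i, so the layer transit time is t_i = b_i·n_i / q:
  layer 1 (weathered basalt): t_1 = 1.69 × 0.09 / 0.04028 = 3.776 d
  layer 2 (silt): t_2 = 8.80 × 0.17 / 0.04028 = 37.14 d
  layer 3 (coarse sand): t_3 = 3.92 × 0.33 / 0.04028 = 32.12 d
Total t = Σ t_i = 73.04 days.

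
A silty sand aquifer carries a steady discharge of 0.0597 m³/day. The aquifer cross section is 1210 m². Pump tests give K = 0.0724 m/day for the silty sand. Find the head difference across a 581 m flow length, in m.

From Q = K·A·i, i = Q / (K·A) = 0.0597 / (0.07240 × 1210) = 0.0006815.
Head loss Δh = i · L = 0.0006815 × 581 = 0.3959 m.

0.396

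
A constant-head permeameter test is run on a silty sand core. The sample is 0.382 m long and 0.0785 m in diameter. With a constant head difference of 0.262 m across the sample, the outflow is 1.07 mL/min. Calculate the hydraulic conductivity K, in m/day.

Cross-sectional area A = π·(d/2)² = π × (0.0785/2)² = 0.004840 m².
Convert discharge: 1.07 mL/min = 1.783e-08 m³/s.
Darcy's law rearranged: K = Q·L / (A·Δh) = 1.783e-08 × 0.382 / (0.004840 × 0.262) = 5.372e-06 m/s = 0.4642 m/day.

0.464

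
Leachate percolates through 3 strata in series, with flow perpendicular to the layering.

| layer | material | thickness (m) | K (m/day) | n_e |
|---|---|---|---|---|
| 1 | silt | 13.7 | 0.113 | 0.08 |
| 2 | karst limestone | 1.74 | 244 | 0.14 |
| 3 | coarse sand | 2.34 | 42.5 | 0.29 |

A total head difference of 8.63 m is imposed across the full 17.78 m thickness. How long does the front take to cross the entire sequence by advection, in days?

28.4

With flow normal to the layers, continuity requires the same specific discharge q through every layer.
Σ(b_i/K_i) = 13.7/0.113 + 1.74/244 + 2.34/42.5 = 121.3 d.
q = Δh / Σ(b_i/K_i) = 8.63 / 121.3 = 0.07115 m/day.
In each layer the seepage velocity is v_i = q/n_i, so the layer transit time is t_i = b_i·n_i / q:
  layer 1 (silt): t_1 = 13.7 × 0.08 / 0.07115 = 15.41 d
  layer 2 (karst limestone): t_2 = 1.74 × 0.14 / 0.07115 = 3.424 d
  layer 3 (coarse sand): t_3 = 2.34 × 0.29 / 0.07115 = 9.538 d
Total t = Σ t_i = 28.37 days.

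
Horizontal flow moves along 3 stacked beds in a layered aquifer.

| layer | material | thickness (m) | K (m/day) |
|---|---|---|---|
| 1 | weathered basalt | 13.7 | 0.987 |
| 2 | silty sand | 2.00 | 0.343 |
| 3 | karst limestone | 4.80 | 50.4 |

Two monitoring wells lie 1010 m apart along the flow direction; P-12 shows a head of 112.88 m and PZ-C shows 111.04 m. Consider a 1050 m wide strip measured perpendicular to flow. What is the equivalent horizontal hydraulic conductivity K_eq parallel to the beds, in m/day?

12.5

Flow is parallel to layering, so each bed carries its own Darcy discharge and the transmissivities add.
Σ(K_i·b_i) = 0.987×13.7 + 0.343×2.00 + 50.4×4.80 = 256.1 m²/day.
Total thickness b = 20.50 m, so K_eq = Σ(K_i·b_i)/b = 12.49 m/day.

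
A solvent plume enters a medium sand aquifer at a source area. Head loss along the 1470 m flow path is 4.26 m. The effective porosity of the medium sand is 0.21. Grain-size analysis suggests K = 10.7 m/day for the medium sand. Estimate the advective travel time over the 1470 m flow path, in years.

27.3

Hydraulic gradient i = Δh / L = 4.26 / 1470 = 0.002898.
Darcy flux q = K · i = 10.70 × 0.002898 = 0.03101 m/day.
Seepage velocity v = q / n_e = 0.03101 / 0.21 = 0.1477 m/day.
Travel time t = L / v = 1470 / 0.1477 = 9955 days = 27.26 years.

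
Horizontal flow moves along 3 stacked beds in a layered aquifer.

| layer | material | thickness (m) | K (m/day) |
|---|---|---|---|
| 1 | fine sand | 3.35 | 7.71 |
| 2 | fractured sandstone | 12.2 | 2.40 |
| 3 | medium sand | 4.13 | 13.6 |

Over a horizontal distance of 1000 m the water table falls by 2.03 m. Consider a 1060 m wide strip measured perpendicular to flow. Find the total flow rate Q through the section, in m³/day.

239

Flow is parallel to layering, so each bed carries its own Darcy discharge and the transmissivities add.
Σ(K_i·b_i) = 7.71×3.35 + 2.40×12.2 + 13.6×4.13 = 111.3 m²/day.
Hydraulic gradient i = Δh / L = 2.03 / 1000 = 0.002030.
Q = Σ(K_i·b_i) · W · i = 111.3 × 1060 × 0.002030 = 239.4 m³/day.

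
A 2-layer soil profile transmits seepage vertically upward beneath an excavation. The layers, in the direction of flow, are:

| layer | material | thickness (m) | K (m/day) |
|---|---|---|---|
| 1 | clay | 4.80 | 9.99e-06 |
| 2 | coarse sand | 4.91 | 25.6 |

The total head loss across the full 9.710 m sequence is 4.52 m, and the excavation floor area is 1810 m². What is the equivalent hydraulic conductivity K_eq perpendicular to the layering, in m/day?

2.02e-05

Flow is perpendicular to layering, so the layers act in series and the equivalent K is the thickness-weighted harmonic mean.
Total thickness L = 4.80 + 4.91 = 9.710 m.
Σ(b_i/K_i) = 4.80/9.99e-06 + 4.91/25.6 = 4.805e+05 d.
K_eq = L / Σ(b_i/K_i) = 9.710 / 4.805e+05 = 2.021e-05 m/day.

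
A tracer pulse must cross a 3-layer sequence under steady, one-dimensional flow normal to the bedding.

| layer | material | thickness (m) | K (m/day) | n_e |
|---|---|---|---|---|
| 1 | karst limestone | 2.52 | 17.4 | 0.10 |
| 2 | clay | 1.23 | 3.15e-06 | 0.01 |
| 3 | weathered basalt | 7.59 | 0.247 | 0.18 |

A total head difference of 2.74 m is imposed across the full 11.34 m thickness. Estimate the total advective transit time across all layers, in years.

With flow normal to the layers, continuity requires the same specific discharge q through every layer.
Σ(b_i/K_i) = 2.52/17.4 + 1.23/3.15e-06 + 7.59/0.247 = 3.905e+05 d.
q = Δh / Σ(b_i/K_i) = 2.74 / 3.905e+05 = 7.017e-06 m/day.
In each layer the seepage velocity is v_i = q/n_i, so the layer transit time is t_i = b_i·n_i / q:
  layer 1 (karst limestone): t_1 = 2.52 × 0.10 / 7.017e-06 = 35915 d
  layer 2 (clay): t_2 = 1.23 × 0.01 / 7.017e-06 = 1753 d
  layer 3 (weathered basalt): t_3 = 7.59 × 0.18 / 7.017e-06 = 1.947e+05 d
Total t = Σ t_i = 2.324e+05 days = 636.2 years.

636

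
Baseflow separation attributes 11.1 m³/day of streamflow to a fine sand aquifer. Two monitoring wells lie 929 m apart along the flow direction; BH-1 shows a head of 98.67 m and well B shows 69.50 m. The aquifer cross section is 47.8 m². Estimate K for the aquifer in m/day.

Hydraulic gradient i = (98.67 − 69.50) / 929 = 29.17 / 929 = 0.03140.
From Q = K·A·i, K = Q / (A·i) = 11.1 / (47.80 × 0.03140) = 7.396 m/day.

7.40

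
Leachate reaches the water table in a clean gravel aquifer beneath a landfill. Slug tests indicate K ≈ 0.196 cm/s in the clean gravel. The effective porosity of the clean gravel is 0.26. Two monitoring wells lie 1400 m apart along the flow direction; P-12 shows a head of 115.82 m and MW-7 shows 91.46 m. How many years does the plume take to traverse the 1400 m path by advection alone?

0.338

Convert K: 0.196 cm/s × 864 = 169.3 m/day.
Hydraulic gradient i = (115.82 − 91.46) / 1400 = 24.36 / 1400 = 0.01740.
Darcy flux q = K · i = 169.3 × 0.01740 = 2.947 m/day.
Seepage velocity v = q / n_e = 2.947 / 0.26 = 11.33 m/day.
Travel time t = L / v = 1400 / 11.33 = 123.5 days = 0.3382 years.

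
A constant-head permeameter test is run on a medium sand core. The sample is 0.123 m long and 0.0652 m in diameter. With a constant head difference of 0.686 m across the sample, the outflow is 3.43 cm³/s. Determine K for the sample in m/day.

Cross-sectional area A = π·(d/2)² = π × (0.0652/2)² = 0.003339 m².
Convert discharge: 3.43 cm³/s = 3.430e-06 m³/s.
Darcy's law rearranged: K = Q·L / (A·Δh) = 3.430e-06 × 0.123 / (0.003339 × 0.686) = 0.0001842 m/s = 15.91 m/day.

15.9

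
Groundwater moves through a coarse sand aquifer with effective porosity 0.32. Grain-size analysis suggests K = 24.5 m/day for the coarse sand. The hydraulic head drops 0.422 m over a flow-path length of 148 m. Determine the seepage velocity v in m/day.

Hydraulic gradient i = Δh / L = 0.422 / 148 = 0.002851.
Darcy flux q = K · i = 24.50 × 0.002851 = 0.06986 m/day.
Seepage velocity v = q / n_e = 0.06986 / 0.32 = 0.2183 m/day.

0.218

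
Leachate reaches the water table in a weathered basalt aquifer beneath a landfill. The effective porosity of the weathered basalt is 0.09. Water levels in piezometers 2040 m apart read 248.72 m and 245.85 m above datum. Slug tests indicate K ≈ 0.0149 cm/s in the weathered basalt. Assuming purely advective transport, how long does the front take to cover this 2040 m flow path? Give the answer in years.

27.8

Convert K: 0.0149 cm/s × 864 = 12.87 m/day.
Hydraulic gradient i = (248.72 − 245.85) / 2040 = 2.87 / 2040 = 0.001407.
Darcy flux q = K · i = 12.87 × 0.001407 = 0.01811 m/day.
Seepage velocity v = q / n_e = 0.01811 / 0.09 = 0.2012 m/day.
Travel time t = L / v = 2040 / 0.2012 = 10137 days = 27.75 years.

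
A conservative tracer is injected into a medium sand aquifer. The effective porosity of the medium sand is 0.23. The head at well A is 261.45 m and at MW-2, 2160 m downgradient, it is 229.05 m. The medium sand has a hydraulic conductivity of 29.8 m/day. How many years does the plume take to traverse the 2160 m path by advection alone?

3.04

Hydraulic gradient i = (261.45 − 229.05) / 2160 = 32.4 / 2160 = 0.01500.
Darcy flux q = K · i = 29.80 × 0.01500 = 0.4470 m/day.
Seepage velocity v = q / n_e = 0.4470 / 0.23 = 1.943 m/day.
Travel time t = L / v = 2160 / 1.943 = 1111 days = 3.043 years.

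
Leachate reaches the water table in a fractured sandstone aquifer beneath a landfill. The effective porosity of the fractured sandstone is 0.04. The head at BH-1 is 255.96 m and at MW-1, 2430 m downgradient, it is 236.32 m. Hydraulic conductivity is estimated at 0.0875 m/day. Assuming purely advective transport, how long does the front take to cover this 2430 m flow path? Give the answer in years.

Hydraulic gradient i = (255.96 − 236.32) / 2430 = 19.64 / 2430 = 0.008082.
Darcy flux q = K · i = 0.08750 × 0.008082 = 0.0007072 m/day.
Seepage velocity v = q / n_e = 0.0007072 / 0.04 = 0.01768 m/day.
Travel time t = L / v = 2430 / 0.01768 = 1.374e+05 days = 376.3 years.

376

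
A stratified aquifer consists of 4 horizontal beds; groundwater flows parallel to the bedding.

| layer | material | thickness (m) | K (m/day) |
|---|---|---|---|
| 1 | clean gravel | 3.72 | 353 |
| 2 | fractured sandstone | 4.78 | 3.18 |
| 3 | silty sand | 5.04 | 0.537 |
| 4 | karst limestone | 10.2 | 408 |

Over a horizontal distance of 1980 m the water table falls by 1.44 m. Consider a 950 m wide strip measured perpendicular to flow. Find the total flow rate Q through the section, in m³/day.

3790

Flow is parallel to layering, so each bed carries its own Darcy discharge and the transmissivities add.
Σ(K_i·b_i) = 353×3.72 + 3.18×4.78 + 0.537×5.04 + 408×10.2 = 5493 m²/day.
Hydraulic gradient i = Δh / L = 1.44 / 1980 = 0.0007273.
Q = Σ(K_i·b_i) · W · i = 5493 × 950 × 0.0007273 = 3795 m³/day.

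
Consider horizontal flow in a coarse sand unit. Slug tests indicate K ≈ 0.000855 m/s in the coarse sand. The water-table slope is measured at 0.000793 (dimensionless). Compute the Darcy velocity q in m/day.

Convert K: 0.000855 m/s × 86400 = 73.87 m/day.
Hydraulic gradient i = 0.000793.
Specific discharge q = K · i = 73.87 × 0.0007930 = 0.05858 m/day.

0.0586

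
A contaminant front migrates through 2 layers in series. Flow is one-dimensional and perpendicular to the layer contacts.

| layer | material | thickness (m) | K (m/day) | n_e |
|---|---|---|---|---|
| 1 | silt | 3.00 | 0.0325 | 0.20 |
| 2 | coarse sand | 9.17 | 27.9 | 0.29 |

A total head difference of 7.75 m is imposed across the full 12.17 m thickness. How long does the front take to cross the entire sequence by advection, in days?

With flow normal to the layers, continuity requires the same specific discharge q through every layer.
Σ(b_i/K_i) = 3.00/0.0325 + 9.17/27.9 = 92.64 d.
q = Δh / Σ(b_i/K_i) = 7.75 / 92.64 = 0.08366 m/day.
In each layer the seepage velocity is v_i = q/n_i, so the layer transit time is t_i = b_i·n_i / q:
  layer 1 (silt): t_1 = 3.00 × 0.20 / 0.08366 = 7.172 d
  layer 2 (coarse sand): t_2 = 9.17 × 0.29 / 0.08366 = 31.79 d
Total t = Σ t_i = 38.96 days.

39.0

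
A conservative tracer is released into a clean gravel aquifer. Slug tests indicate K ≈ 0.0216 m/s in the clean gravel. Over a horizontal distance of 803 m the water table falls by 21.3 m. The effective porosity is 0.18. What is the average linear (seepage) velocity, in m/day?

275

Convert K: 0.0216 m/s × 86400 = 1866 m/day.
Hydraulic gradient i = Δh / L = 21.3 / 803 = 0.02653.
Darcy flux q = K · i = 1866 × 0.02653 = 49.50 m/day.
Seepage velocity v = q / n_e = 49.50 / 0.18 = 275.0 m/day.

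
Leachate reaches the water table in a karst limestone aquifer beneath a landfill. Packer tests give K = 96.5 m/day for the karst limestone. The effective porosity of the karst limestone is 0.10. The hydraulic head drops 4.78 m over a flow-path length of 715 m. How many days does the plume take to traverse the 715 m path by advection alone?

111

Hydraulic gradient i = Δh / L = 4.78 / 715 = 0.006685.
Darcy flux q = K · i = 96.50 × 0.006685 = 0.6451 m/day.
Seepage velocity v = q / n_e = 0.6451 / 0.10 = 6.451 m/day.
Travel time t = L / v = 715 / 6.451 = 110.8 days.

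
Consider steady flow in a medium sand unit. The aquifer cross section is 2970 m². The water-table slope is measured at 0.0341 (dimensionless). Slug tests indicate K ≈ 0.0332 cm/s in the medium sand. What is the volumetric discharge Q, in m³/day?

Convert K: 0.0332 cm/s × 864 = 28.68 m/day.
Hydraulic gradient i = 0.0341.
Darcy's law: Q = K · A · i = 28.68 × 2970 × 0.03410 = 2905 m³/day.

2910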